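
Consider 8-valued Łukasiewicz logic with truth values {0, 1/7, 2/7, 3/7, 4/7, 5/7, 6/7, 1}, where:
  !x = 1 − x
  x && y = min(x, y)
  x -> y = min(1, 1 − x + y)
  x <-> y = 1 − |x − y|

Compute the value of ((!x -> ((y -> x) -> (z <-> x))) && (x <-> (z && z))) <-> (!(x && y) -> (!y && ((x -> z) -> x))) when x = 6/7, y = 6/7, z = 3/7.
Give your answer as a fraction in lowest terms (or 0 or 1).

!x = !6/7 = 1/7
y -> x = 6/7 -> 6/7 = 1
z <-> x = 3/7 <-> 6/7 = 4/7
(y -> x) -> (z <-> x) = 1 -> 4/7 = 4/7
!x -> ((y -> x) -> (z <-> x)) = 1/7 -> 4/7 = 1
z && z = 3/7 && 3/7 = 3/7
x <-> (z && z) = 6/7 <-> 3/7 = 4/7
(!x -> ((y -> x) -> (z <-> x))) && (x <-> (z && z)) = 1 && 4/7 = 4/7
x && y = 6/7 && 6/7 = 6/7
!(x && y) = !6/7 = 1/7
!y = !6/7 = 1/7
x -> z = 6/7 -> 3/7 = 4/7
(x -> z) -> x = 4/7 -> 6/7 = 1
!y && ((x -> z) -> x) = 1/7 && 1 = 1/7
!(x && y) -> (!y && ((x -> z) -> x)) = 1/7 -> 1/7 = 1
((!x -> ((y -> x) -> (z <-> x))) && (x <-> (z && z))) <-> (!(x && y) -> (!y && ((x -> z) -> x))) = 4/7 <-> 1 = 4/7

4/7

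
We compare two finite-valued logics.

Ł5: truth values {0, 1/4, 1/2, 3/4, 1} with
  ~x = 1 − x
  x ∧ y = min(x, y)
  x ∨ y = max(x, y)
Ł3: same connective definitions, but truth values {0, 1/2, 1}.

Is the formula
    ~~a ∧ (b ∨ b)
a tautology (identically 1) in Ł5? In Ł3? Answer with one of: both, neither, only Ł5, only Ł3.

neither

In Ł5: at a = 0, b = 0 the value is 0 — not a tautology.
In Ł3: at a = 0, b = 0 the value is 0 — not a tautology.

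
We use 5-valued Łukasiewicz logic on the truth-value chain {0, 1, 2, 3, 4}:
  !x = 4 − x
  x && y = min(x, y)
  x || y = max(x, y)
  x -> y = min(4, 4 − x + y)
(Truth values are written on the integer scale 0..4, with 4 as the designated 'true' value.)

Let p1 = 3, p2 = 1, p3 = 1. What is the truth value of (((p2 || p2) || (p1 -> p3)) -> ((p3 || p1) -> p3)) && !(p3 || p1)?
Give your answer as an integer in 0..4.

p2 || p2 = 1 || 1 = 1
p1 -> p3 = 3 -> 1 = 2
(p2 || p2) || (p1 -> p3) = 1 || 2 = 2
p3 || p1 = 1 || 3 = 3
(p3 || p1) -> p3 = 3 -> 1 = 2
((p2 || p2) || (p1 -> p3)) -> ((p3 || p1) -> p3) = 2 -> 2 = 4
p3 || p1 = 1 || 3 = 3
!(p3 || p1) = !3 = 1
(((p2 || p2) || (p1 -> p3)) -> ((p3 || p1) -> p3)) && !(p3 || p1) = 4 && 1 = 1

1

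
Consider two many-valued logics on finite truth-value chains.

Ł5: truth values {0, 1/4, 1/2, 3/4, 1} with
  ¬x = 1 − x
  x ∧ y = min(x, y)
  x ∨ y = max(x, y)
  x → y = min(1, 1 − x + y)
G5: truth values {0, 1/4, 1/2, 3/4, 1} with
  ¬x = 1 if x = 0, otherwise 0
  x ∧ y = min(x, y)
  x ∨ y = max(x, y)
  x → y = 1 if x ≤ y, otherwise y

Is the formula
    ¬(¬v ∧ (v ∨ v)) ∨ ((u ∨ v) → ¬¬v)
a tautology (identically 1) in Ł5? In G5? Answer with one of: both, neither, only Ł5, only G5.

In Ł5: at u = 1/2, v = 1/4 the value is 3/4 — not a tautology.
In G5: every assignment gives 1 — tautology.

only G5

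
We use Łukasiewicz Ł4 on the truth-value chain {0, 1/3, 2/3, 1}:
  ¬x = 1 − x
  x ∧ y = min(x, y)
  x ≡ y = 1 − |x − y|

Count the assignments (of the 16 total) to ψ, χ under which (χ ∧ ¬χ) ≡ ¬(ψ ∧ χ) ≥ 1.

ψ = 0, χ = 0 ↦ 0  <
ψ = 0, χ = 1/3 ↦ 1/3  <
ψ = 0, χ = 2/3 ↦ 1/3  <
ψ = 0, χ = 1 ↦ 0  <
ψ = 1/3, χ = 0 ↦ 0  <
ψ = 1/3, χ = 1/3 ↦ 2/3  <
ψ = 1/3, χ = 2/3 ↦ 2/3  <
ψ = 1/3, χ = 1 ↦ 1/3  <
ψ = 2/3, χ = 0 ↦ 0  <
ψ = 2/3, χ = 1/3 ↦ 2/3  <
ψ = 2/3, χ = 2/3 ↦ 1  ≥
ψ = 2/3, χ = 1 ↦ 2/3  <
ψ = 1, χ = 0 ↦ 0  <
ψ = 1, χ = 1/3 ↦ 2/3  <
ψ = 1, χ = 2/3 ↦ 1  ≥
ψ = 1, χ = 1 ↦ 1  ≥
So 3 of the 16 assignments meet the threshold.

3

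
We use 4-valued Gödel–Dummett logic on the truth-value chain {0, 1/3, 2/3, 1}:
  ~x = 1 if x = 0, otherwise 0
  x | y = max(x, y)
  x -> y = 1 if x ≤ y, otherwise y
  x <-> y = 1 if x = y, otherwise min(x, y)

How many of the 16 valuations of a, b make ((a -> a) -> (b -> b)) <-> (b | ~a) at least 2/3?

10

a = 0, b = 0 ↦ 1  ≥
a = 0, b = 1/3 ↦ 1  ≥
a = 0, b = 2/3 ↦ 1  ≥
a = 0, b = 1 ↦ 1  ≥
a = 1/3, b = 0 ↦ 0  <
a = 1/3, b = 1/3 ↦ 1/3  <
a = 1/3, b = 2/3 ↦ 2/3  ≥
a = 1/3, b = 1 ↦ 1  ≥
a = 2/3, b = 0 ↦ 0  <
a = 2/3, b = 1/3 ↦ 1/3  <
a = 2/3, b = 2/3 ↦ 2/3  ≥
a = 2/3, b = 1 ↦ 1  ≥
a = 1, b = 0 ↦ 0  <
a = 1, b = 1/3 ↦ 1/3  <
a = 1, b = 2/3 ↦ 2/3  ≥
a = 1, b = 1 ↦ 1  ≥
So 10 of the 16 assignments meet the threshold.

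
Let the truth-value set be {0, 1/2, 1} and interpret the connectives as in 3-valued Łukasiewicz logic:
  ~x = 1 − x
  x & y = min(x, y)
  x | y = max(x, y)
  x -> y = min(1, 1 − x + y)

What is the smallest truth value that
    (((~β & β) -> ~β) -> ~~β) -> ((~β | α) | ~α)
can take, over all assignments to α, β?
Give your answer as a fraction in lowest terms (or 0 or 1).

Take α = 1/2, β = 1:
~β = ~1 = 0
~β & β = 0 & 1 = 0
~β = ~1 = 0
(~β & β) -> ~β = 0 -> 0 = 1
~β = ~1 = 0
~~β = ~0 = 1
((~β & β) -> ~β) -> ~~β = 1 -> 1 = 1
~β = ~1 = 0
~β | α = 0 | 1/2 = 1/2
~α = ~1/2 = 1/2
(~β | α) | ~α = 1/2 | 1/2 = 1/2
(((~β & β) -> ~β) -> ~~β) -> ((~β | α) | ~α) = 1 -> 1/2 = 1/2
No assignment yields a value below 1/2, so this is the minimum.

1/2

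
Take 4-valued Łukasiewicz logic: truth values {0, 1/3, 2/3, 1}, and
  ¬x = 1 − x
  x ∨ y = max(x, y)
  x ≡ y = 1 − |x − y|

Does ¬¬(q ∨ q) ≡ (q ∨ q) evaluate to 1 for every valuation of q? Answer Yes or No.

q = 0 ↦ 1
q = 1/3 ↦ 1
q = 2/3 ↦ 1
q = 1 ↦ 1
Every assignment gives a value ≥ 1.

Yes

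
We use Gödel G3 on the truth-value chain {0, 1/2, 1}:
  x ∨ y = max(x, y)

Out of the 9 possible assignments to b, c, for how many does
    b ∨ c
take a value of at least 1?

b = 0, c = 0 ↦ 0  <
b = 0, c = 1/2 ↦ 1/2  <
b = 0, c = 1 ↦ 1  ≥
b = 1/2, c = 0 ↦ 1/2  <
b = 1/2, c = 1/2 ↦ 1/2  <
b = 1/2, c = 1 ↦ 1  ≥
b = 1, c = 0 ↦ 1  ≥
b = 1, c = 1/2 ↦ 1  ≥
b = 1, c = 1 ↦ 1  ≥
So 5 of the 9 assignments meet the threshold.

5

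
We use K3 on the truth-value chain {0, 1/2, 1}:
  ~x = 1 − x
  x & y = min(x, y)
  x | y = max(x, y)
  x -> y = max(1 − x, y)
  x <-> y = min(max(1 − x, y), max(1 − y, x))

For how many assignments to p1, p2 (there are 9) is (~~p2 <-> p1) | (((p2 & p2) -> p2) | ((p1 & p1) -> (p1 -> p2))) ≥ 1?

7

p1 = 0, p2 = 0 ↦ 1  ≥
p1 = 0, p2 = 1/2 ↦ 1  ≥
p1 = 0, p2 = 1 ↦ 1  ≥
p1 = 1/2, p2 = 0 ↦ 1  ≥
p1 = 1/2, p2 = 1/2 ↦ 1/2  <
p1 = 1/2, p2 = 1 ↦ 1  ≥
p1 = 1, p2 = 0 ↦ 1  ≥
p1 = 1, p2 = 1/2 ↦ 1/2  <
p1 = 1, p2 = 1 ↦ 1  ≥
So 7 of the 9 assignments meet the threshold.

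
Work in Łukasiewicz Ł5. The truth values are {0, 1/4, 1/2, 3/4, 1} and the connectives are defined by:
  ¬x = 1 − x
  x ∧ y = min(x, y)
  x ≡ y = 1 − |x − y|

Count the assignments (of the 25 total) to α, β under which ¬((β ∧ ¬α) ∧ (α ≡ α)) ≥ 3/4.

16

value 1: 9 assignments (counts)
value 3/4: 7 assignments (counts)
value 1/2: 5 assignments
value 1/4: 3 assignments
value 0: 1 assignment
So 16 of the 25 assignments meet the threshold.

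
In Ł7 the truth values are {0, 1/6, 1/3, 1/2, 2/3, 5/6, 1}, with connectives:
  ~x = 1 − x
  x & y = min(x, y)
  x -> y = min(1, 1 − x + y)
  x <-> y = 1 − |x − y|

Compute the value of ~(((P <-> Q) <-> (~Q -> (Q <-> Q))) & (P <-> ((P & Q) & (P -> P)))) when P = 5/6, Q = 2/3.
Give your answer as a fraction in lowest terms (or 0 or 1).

1/6

P <-> Q = 5/6 <-> 2/3 = 5/6
~Q = ~2/3 = 1/3
Q <-> Q = 2/3 <-> 2/3 = 1
~Q -> (Q <-> Q) = 1/3 -> 1 = 1
(P <-> Q) <-> (~Q -> (Q <-> Q)) = 5/6 <-> 1 = 5/6
P & Q = 5/6 & 2/3 = 2/3
P -> P = 5/6 -> 5/6 = 1
(P & Q) & (P -> P) = 2/3 & 1 = 2/3
P <-> ((P & Q) & (P -> P)) = 5/6 <-> 2/3 = 5/6
((P <-> Q) <-> (~Q -> (Q <-> Q))) & (P <-> ((P & Q) & (P -> P))) = 5/6 & 5/6 = 5/6
~(((P <-> Q) <-> (~Q -> (Q <-> Q))) & (P <-> ((P & Q) & (P -> P)))) = ~5/6 = 1/6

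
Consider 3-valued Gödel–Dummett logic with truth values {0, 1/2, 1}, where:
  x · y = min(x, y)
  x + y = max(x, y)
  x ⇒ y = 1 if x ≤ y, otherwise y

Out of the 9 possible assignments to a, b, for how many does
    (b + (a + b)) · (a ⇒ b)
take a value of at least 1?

3

a = 0, b = 0 ↦ 0  <
a = 0, b = 1/2 ↦ 1/2  <
a = 0, b = 1 ↦ 1  ≥
a = 1/2, b = 0 ↦ 0  <
a = 1/2, b = 1/2 ↦ 1/2  <
a = 1/2, b = 1 ↦ 1  ≥
a = 1, b = 0 ↦ 0  <
a = 1, b = 1/2 ↦ 1/2  <
a = 1, b = 1 ↦ 1  ≥
So 3 of the 9 assignments meet the threshold.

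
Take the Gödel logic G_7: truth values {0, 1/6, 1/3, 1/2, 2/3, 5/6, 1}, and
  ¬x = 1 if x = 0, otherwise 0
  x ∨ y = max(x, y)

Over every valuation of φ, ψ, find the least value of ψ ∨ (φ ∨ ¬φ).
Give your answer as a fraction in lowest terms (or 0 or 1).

1/6

Take φ = 1/6, ψ = 0:
¬φ = ¬1/6 = 0
φ ∨ ¬φ = 1/6 ∨ 0 = 1/6
ψ ∨ (φ ∨ ¬φ) = 0 ∨ 1/6 = 1/6
No assignment yields a value below 1/6, so this is the minimum.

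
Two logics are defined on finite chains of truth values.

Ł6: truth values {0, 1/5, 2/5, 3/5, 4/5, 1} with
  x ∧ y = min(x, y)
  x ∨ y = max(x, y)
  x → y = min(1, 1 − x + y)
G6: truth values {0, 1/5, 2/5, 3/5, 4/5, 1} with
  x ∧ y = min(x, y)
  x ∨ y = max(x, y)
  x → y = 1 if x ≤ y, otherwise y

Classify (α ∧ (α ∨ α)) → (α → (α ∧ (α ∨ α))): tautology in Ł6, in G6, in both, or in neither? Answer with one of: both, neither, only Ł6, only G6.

both

In Ł6: every assignment gives 1 — tautology.
In G6: every assignment gives 1 — tautology.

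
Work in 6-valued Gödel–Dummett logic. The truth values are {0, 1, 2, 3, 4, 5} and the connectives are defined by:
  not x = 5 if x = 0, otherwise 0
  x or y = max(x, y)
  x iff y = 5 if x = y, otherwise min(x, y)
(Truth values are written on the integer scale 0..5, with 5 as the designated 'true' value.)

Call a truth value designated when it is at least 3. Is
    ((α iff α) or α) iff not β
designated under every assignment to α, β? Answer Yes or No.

No

Counterexample: take α = 0, β = 1.
α iff α = 0 iff 0 = 5
(α iff α) or α = 5 or 0 = 5
not β = not 1 = 0
((α iff α) or α) iff not β = 5 iff 0 = 0
This gives 0, which is below 3.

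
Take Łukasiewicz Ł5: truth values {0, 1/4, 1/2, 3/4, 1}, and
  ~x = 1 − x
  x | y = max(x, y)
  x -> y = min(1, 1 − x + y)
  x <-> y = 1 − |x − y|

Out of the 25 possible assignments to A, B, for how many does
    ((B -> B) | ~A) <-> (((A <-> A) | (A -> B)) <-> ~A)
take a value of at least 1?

value 1: 5 assignments (counts)
value 3/4: 5 assignments
value 1/2: 5 assignments
value 1/4: 5 assignments
value 0: 5 assignments
So 5 of the 25 assignments meet the threshold.

5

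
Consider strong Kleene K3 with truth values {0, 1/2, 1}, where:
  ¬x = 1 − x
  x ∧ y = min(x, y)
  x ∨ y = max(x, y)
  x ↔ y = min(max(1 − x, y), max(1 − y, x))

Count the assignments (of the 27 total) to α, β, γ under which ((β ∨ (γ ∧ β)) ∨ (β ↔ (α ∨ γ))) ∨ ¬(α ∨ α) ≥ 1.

15

value 1: 15 assignments (counts)
value 1/2: 9 assignments
value 0: 3 assignments
So 15 of the 27 assignments meet the threshold.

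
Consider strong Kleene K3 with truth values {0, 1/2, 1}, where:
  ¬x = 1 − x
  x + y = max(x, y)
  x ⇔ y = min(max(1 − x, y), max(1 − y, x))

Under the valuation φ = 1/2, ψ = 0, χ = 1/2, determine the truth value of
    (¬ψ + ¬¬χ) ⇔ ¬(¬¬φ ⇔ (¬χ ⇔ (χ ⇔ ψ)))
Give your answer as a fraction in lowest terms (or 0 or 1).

¬ψ = ¬0 = 1
¬χ = ¬1/2 = 1/2
¬¬χ = ¬1/2 = 1/2
¬ψ + ¬¬χ = 1 + 1/2 = 1
¬φ = ¬1/2 = 1/2
¬¬φ = ¬1/2 = 1/2
¬χ = ¬1/2 = 1/2
χ ⇔ ψ = 1/2 ⇔ 0 = 1/2
¬χ ⇔ (χ ⇔ ψ) = 1/2 ⇔ 1/2 = 1/2
¬¬φ ⇔ (¬χ ⇔ (χ ⇔ ψ)) = 1/2 ⇔ 1/2 = 1/2
¬(¬¬φ ⇔ (¬χ ⇔ (χ ⇔ ψ))) = ¬1/2 = 1/2
(¬ψ + ¬¬χ) ⇔ ¬(¬¬φ ⇔ (¬χ ⇔ (χ ⇔ ψ))) = 1 ⇔ 1/2 = 1/2

1/2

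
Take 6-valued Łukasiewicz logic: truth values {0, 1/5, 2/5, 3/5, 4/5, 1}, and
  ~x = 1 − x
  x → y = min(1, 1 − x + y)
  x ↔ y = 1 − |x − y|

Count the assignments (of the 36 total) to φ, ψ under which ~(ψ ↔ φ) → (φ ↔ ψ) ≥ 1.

24

value 1: 24 assignments (counts)
value 4/5: 6 assignments
value 2/5: 4 assignments
value 0: 2 assignments
So 24 of the 36 assignments meet the threshold.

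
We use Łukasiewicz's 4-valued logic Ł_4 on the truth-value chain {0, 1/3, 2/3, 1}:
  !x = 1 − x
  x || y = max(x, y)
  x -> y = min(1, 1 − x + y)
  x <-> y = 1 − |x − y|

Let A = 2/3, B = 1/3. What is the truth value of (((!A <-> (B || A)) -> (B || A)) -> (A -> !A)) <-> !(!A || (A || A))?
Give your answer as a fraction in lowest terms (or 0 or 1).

2/3

!A = !2/3 = 1/3
B || A = 1/3 || 2/3 = 2/3
!A <-> (B || A) = 1/3 <-> 2/3 = 2/3
B || A = 1/3 || 2/3 = 2/3
(!A <-> (B || A)) -> (B || A) = 2/3 -> 2/3 = 1
!A = !2/3 = 1/3
A -> !A = 2/3 -> 1/3 = 2/3
((!A <-> (B || A)) -> (B || A)) -> (A -> !A) = 1 -> 2/3 = 2/3
!A = !2/3 = 1/3
A || A = 2/3 || 2/3 = 2/3
!A || (A || A) = 1/3 || 2/3 = 2/3
!(!A || (A || A)) = !2/3 = 1/3
(((!A <-> (B || A)) -> (B || A)) -> (A -> !A)) <-> !(!A || (A || A)) = 2/3 <-> 1/3 = 2/3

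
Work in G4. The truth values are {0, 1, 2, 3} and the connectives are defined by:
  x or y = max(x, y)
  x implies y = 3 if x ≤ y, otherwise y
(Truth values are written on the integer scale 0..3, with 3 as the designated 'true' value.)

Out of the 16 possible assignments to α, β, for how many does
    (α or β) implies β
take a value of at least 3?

α = 0, β = 0 ↦ 3  ≥
α = 0, β = 1 ↦ 3  ≥
α = 0, β = 2 ↦ 3  ≥
α = 0, β = 3 ↦ 3  ≥
α = 1, β = 0 ↦ 0  <
α = 1, β = 1 ↦ 3  ≥
α = 1, β = 2 ↦ 3  ≥
α = 1, β = 3 ↦ 3  ≥
α = 2, β = 0 ↦ 0  <
α = 2, β = 1 ↦ 1  <
α = 2, β = 2 ↦ 3  ≥
α = 2, β = 3 ↦ 3  ≥
α = 3, β = 0 ↦ 0  <
α = 3, β = 1 ↦ 1  <
α = 3, β = 2 ↦ 2  <
α = 3, β = 3 ↦ 3  ≥
So 10 of the 16 assignments meet the threshold.

10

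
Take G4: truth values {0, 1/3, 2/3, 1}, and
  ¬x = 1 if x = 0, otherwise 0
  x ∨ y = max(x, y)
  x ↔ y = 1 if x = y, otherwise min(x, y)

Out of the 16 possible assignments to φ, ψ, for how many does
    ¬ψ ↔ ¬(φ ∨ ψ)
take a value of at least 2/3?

13

φ = 0, ψ = 0 ↦ 1  ≥
φ = 0, ψ = 1/3 ↦ 1  ≥
φ = 0, ψ = 2/3 ↦ 1  ≥
φ = 0, ψ = 1 ↦ 1  ≥
φ = 1/3, ψ = 0 ↦ 0  <
φ = 1/3, ψ = 1/3 ↦ 1  ≥
φ = 1/3, ψ = 2/3 ↦ 1  ≥
φ = 1/3, ψ = 1 ↦ 1  ≥
φ = 2/3, ψ = 0 ↦ 0  <
φ = 2/3, ψ = 1/3 ↦ 1  ≥
φ = 2/3, ψ = 2/3 ↦ 1  ≥
φ = 2/3, ψ = 1 ↦ 1  ≥
φ = 1, ψ = 0 ↦ 0  <
φ = 1, ψ = 1/3 ↦ 1  ≥
φ = 1, ψ = 2/3 ↦ 1  ≥
φ = 1, ψ = 1 ↦ 1  ≥
So 13 of the 16 assignments meet the threshold.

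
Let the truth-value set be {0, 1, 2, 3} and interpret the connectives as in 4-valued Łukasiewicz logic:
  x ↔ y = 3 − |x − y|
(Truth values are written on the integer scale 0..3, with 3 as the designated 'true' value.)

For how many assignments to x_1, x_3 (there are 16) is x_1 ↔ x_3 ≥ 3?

4

x_1 = 0, x_3 = 0 ↦ 3  ≥
x_1 = 0, x_3 = 1 ↦ 2  <
x_1 = 0, x_3 = 2 ↦ 1  <
x_1 = 0, x_3 = 3 ↦ 0  <
x_1 = 1, x_3 = 0 ↦ 2  <
x_1 = 1, x_3 = 1 ↦ 3  ≥
x_1 = 1, x_3 = 2 ↦ 2  <
x_1 = 1, x_3 = 3 ↦ 1  <
x_1 = 2, x_3 = 0 ↦ 1  <
x_1 = 2, x_3 = 1 ↦ 2  <
x_1 = 2, x_3 = 2 ↦ 3  ≥
x_1 = 2, x_3 = 3 ↦ 2  <
x_1 = 3, x_3 = 0 ↦ 0  <
x_1 = 3, x_3 = 1 ↦ 1  <
x_1 = 3, x_3 = 2 ↦ 2  <
x_1 = 3, x_3 = 3 ↦ 3  ≥
So 4 of the 16 assignments meet the threshold.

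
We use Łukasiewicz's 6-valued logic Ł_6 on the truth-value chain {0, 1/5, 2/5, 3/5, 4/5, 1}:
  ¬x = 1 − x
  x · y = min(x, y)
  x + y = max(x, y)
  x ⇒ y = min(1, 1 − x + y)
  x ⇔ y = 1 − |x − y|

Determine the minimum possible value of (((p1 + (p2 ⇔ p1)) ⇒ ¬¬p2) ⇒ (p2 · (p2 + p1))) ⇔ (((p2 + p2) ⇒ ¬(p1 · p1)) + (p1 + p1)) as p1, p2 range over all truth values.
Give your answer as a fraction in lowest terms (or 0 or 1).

3/5

Take p1 = 0, p2 = 2/5:
p2 ⇔ p1 = 2/5 ⇔ 0 = 3/5
p1 + (p2 ⇔ p1) = 0 + 3/5 = 3/5
¬p2 = ¬2/5 = 3/5
¬¬p2 = ¬3/5 = 2/5
(p1 + (p2 ⇔ p1)) ⇒ ¬¬p2 = 3/5 ⇒ 2/5 = 4/5
p2 + p1 = 2/5 + 0 = 2/5
p2 · (p2 + p1) = 2/5 · 2/5 = 2/5
((p1 + (p2 ⇔ p1)) ⇒ ¬¬p2) ⇒ (p2 · (p2 + p1)) = 4/5 ⇒ 2/5 = 3/5
p2 + p2 = 2/5 + 2/5 = 2/5
p1 · p1 = 0 · 0 = 0
¬(p1 · p1) = ¬0 = 1
(p2 + p2) ⇒ ¬(p1 · p1) = 2/5 ⇒ 1 = 1
p1 + p1 = 0 + 0 = 0
((p2 + p2) ⇒ ¬(p1 · p1)) + (p1 + p1) = 1 + 0 = 1
(((p1 + (p2 ⇔ p1)) ⇒ ¬¬p2) ⇒ (p2 · (p2 + p1))) ⇔ (((p2 + p2) ⇒ ¬(p1 · p1)) + (p1 + p1)) = 3/5 ⇔ 1 = 3/5
No assignment yields a value below 3/5, so this is the minimum.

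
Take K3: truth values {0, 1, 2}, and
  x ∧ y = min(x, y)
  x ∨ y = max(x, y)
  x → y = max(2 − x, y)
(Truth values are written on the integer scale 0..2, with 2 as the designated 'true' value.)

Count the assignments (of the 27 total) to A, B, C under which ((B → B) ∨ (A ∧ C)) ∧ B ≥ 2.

value 2: 9 assignments (counts)
value 1: 9 assignments
value 0: 9 assignments
So 9 of the 27 assignments meet the threshold.

9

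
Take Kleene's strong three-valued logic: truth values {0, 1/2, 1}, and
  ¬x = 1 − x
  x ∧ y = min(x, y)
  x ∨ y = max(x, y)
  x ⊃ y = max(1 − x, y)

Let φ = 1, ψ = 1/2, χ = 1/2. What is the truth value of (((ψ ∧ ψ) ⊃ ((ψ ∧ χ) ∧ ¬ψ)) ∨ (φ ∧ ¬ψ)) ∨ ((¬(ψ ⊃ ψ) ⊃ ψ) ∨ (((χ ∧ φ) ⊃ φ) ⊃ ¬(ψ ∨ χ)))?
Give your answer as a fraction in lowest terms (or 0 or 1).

1/2

ψ ∧ ψ = 1/2 ∧ 1/2 = 1/2
ψ ∧ χ = 1/2 ∧ 1/2 = 1/2
¬ψ = ¬1/2 = 1/2
(ψ ∧ χ) ∧ ¬ψ = 1/2 ∧ 1/2 = 1/2
(ψ ∧ ψ) ⊃ ((ψ ∧ χ) ∧ ¬ψ) = 1/2 ⊃ 1/2 = 1/2
¬ψ = ¬1/2 = 1/2
φ ∧ ¬ψ = 1 ∧ 1/2 = 1/2
((ψ ∧ ψ) ⊃ ((ψ ∧ χ) ∧ ¬ψ)) ∨ (φ ∧ ¬ψ) = 1/2 ∨ 1/2 = 1/2
ψ ⊃ ψ = 1/2 ⊃ 1/2 = 1/2
¬(ψ ⊃ ψ) = ¬1/2 = 1/2
¬(ψ ⊃ ψ) ⊃ ψ = 1/2 ⊃ 1/2 = 1/2
χ ∧ φ = 1/2 ∧ 1 = 1/2
(χ ∧ φ) ⊃ φ = 1/2 ⊃ 1 = 1
ψ ∨ χ = 1/2 ∨ 1/2 = 1/2
¬(ψ ∨ χ) = ¬1/2 = 1/2
((χ ∧ φ) ⊃ φ) ⊃ ¬(ψ ∨ χ) = 1 ⊃ 1/2 = 1/2
(¬(ψ ⊃ ψ) ⊃ ψ) ∨ (((χ ∧ φ) ⊃ φ) ⊃ ¬(ψ ∨ χ)) = 1/2 ∨ 1/2 = 1/2
(((ψ ∧ ψ) ⊃ ((ψ ∧ χ) ∧ ¬ψ)) ∨ (φ ∧ ¬ψ)) ∨ ((¬(ψ ⊃ ψ) ⊃ ψ) ∨ (((χ ∧ φ) ⊃ φ) ⊃ ¬(ψ ∨ χ))) = 1/2 ∨ 1/2 = 1/2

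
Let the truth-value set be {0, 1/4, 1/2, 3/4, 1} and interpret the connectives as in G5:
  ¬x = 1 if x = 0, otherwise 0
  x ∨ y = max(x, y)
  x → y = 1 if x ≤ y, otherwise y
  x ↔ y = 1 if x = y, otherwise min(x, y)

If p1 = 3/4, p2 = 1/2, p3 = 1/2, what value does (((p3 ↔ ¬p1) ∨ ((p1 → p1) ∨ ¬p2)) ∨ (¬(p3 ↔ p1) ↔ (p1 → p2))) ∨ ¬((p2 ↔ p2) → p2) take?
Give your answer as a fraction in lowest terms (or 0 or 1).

¬p1 = ¬3/4 = 0
p3 ↔ ¬p1 = 1/2 ↔ 0 = 0
p1 → p1 = 3/4 → 3/4 = 1
¬p2 = ¬1/2 = 0
(p1 → p1) ∨ ¬p2 = 1 ∨ 0 = 1
(p3 ↔ ¬p1) ∨ ((p1 → p1) ∨ ¬p2) = 0 ∨ 1 = 1
p3 ↔ p1 = 1/2 ↔ 3/4 = 1/2
¬(p3 ↔ p1) = ¬1/2 = 0
p1 → p2 = 3/4 → 1/2 = 1/2
¬(p3 ↔ p1) ↔ (p1 → p2) = 0 ↔ 1/2 = 0
((p3 ↔ ¬p1) ∨ ((p1 → p1) ∨ ¬p2)) ∨ (¬(p3 ↔ p1) ↔ (p1 → p2)) = 1 ∨ 0 = 1
p2 ↔ p2 = 1/2 ↔ 1/2 = 1
(p2 ↔ p2) → p2 = 1 → 1/2 = 1/2
¬((p2 ↔ p2) → p2) = ¬1/2 = 0
(((p3 ↔ ¬p1) ∨ ((p1 → p1) ∨ ¬p2)) ∨ (¬(p3 ↔ p1) ↔ (p1 → p2))) ∨ ¬((p2 ↔ p2) → p2) = 1 ∨ 0 = 1

1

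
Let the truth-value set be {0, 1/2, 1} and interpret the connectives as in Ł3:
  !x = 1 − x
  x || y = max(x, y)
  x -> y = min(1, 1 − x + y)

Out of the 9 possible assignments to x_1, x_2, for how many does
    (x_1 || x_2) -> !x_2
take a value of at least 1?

x_1 = 0, x_2 = 0 ↦ 1  ≥
x_1 = 0, x_2 = 1/2 ↦ 1  ≥
x_1 = 0, x_2 = 1 ↦ 0  <
x_1 = 1/2, x_2 = 0 ↦ 1  ≥
x_1 = 1/2, x_2 = 1/2 ↦ 1  ≥
x_1 = 1/2, x_2 = 1 ↦ 0  <
x_1 = 1, x_2 = 0 ↦ 1  ≥
x_1 = 1, x_2 = 1/2 ↦ 1/2  <
x_1 = 1, x_2 = 1 ↦ 0  <
So 5 of the 9 assignments meet the threshold.

5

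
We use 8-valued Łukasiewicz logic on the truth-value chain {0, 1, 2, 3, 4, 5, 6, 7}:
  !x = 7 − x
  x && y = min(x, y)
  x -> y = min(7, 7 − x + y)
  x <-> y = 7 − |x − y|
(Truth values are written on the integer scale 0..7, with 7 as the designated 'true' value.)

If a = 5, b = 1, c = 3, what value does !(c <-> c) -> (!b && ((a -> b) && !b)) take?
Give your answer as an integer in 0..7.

c <-> c = 3 <-> 3 = 7
!(c <-> c) = !7 = 0
!b = !1 = 6
a -> b = 5 -> 1 = 3
!b = !1 = 6
(a -> b) && !b = 3 && 6 = 3
!b && ((a -> b) && !b) = 6 && 3 = 3
!(c <-> c) -> (!b && ((a -> b) && !b)) = 0 -> 3 = 7

7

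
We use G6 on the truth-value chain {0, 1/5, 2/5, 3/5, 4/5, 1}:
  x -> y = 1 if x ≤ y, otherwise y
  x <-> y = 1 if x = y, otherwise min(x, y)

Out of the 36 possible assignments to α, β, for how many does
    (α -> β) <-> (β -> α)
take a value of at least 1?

value 1: 6 assignments (counts)
value 4/5: 2 assignments
value 3/5: 4 assignments
value 2/5: 6 assignments
value 1/5: 8 assignments
value 0: 10 assignments
So 6 of the 36 assignments meet the threshold.

6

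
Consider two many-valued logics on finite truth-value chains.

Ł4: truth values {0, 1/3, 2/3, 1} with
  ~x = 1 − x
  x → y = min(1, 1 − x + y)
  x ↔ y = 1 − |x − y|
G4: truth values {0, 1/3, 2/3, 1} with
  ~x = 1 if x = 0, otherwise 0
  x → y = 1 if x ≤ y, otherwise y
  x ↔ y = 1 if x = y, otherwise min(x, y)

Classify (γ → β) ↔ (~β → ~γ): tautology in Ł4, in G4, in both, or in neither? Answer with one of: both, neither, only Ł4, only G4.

In Ł4: every assignment gives 1 — tautology.
In G4: at β = 1/3, γ = 2/3 the value is 1/3 — not a tautology.

only Ł4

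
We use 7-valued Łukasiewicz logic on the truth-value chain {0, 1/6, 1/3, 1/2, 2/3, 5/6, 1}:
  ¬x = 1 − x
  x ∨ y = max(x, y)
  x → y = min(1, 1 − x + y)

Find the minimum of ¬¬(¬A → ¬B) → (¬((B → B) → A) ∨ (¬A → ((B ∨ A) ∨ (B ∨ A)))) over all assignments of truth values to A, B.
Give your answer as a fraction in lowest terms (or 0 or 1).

Take A = 1/3, B = 0:
¬A = ¬1/3 = 2/3
¬B = ¬0 = 1
¬A → ¬B = 2/3 → 1 = 1
¬(¬A → ¬B) = ¬1 = 0
¬¬(¬A → ¬B) = ¬0 = 1
B → B = 0 → 0 = 1
(B → B) → A = 1 → 1/3 = 1/3
¬((B → B) → A) = ¬1/3 = 2/3
¬A = ¬1/3 = 2/3
B ∨ A = 0 ∨ 1/3 = 1/3
B ∨ A = 0 ∨ 1/3 = 1/3
(B ∨ A) ∨ (B ∨ A) = 1/3 ∨ 1/3 = 1/3
¬A → ((B ∨ A) ∨ (B ∨ A)) = 2/3 → 1/3 = 2/3
¬((B → B) → A) ∨ (¬A → ((B ∨ A) ∨ (B ∨ A))) = 2/3 ∨ 2/3 = 2/3
¬¬(¬A → ¬B) → (¬((B → B) → A) ∨ (¬A → ((B ∨ A) ∨ (B ∨ A)))) = 1 → 2/3 = 2/3
No assignment yields a value below 2/3, so this is the minimum.

2/3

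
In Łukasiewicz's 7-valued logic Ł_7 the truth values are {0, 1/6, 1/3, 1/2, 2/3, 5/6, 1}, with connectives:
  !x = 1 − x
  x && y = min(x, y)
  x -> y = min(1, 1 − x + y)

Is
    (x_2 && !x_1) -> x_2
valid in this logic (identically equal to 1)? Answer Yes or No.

At x_1 = 5/6, x_2 = 0, for instance:
!x_1 = !5/6 = 1/6
x_2 && !x_1 = 0 && 1/6 = 0
(x_2 && !x_1) -> x_2 = 0 -> 0 = 1
and checking the remaining 48 assignments likewise gives ≥ 1 in every case.

Yes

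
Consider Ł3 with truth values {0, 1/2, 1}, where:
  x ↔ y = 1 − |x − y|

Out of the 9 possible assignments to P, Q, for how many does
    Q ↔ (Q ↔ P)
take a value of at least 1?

4

P = 0, Q = 0 ↦ 0  <
P = 0, Q = 1/2 ↦ 1  ≥
P = 0, Q = 1 ↦ 0  <
P = 1/2, Q = 0 ↦ 1/2  <
P = 1/2, Q = 1/2 ↦ 1/2  <
P = 1/2, Q = 1 ↦ 1/2  <
P = 1, Q = 0 ↦ 1  ≥
P = 1, Q = 1/2 ↦ 1  ≥
P = 1, Q = 1 ↦ 1  ≥
So 4 of the 9 assignments meet the threshold.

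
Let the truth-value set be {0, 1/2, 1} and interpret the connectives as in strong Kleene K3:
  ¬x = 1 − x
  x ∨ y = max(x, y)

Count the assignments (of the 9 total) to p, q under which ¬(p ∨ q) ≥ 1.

1

p = 0, q = 0 ↦ 1  ≥
p = 0, q = 1/2 ↦ 1/2  <
p = 0, q = 1 ↦ 0  <
p = 1/2, q = 0 ↦ 1/2  <
p = 1/2, q = 1/2 ↦ 1/2  <
p = 1/2, q = 1 ↦ 0  <
p = 1, q = 0 ↦ 0  <
p = 1, q = 1/2 ↦ 0  <
p = 1, q = 1 ↦ 0  <
So 1 of the 9 assignments meets the threshold.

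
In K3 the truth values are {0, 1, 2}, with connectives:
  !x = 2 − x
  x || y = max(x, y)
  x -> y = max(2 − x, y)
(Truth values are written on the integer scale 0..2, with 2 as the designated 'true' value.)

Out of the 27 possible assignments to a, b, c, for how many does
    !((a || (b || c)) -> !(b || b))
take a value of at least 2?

9

value 2: 9 assignments (counts)
value 1: 9 assignments
value 0: 9 assignments
So 9 of the 27 assignments meet the threshold.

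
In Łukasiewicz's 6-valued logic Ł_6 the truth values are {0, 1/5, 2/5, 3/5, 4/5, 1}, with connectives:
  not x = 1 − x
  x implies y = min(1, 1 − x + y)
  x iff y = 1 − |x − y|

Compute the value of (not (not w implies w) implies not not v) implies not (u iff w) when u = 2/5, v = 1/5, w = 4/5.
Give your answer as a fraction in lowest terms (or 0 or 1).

2/5

not w = not 4/5 = 1/5
not w implies w = 1/5 implies 4/5 = 1
not (not w implies w) = not 1 = 0
not v = not 1/5 = 4/5
not not v = not 4/5 = 1/5
not (not w implies w) implies not not v = 0 implies 1/5 = 1
u iff w = 2/5 iff 4/5 = 3/5
not (u iff w) = not 3/5 = 2/5
(not (not w implies w) implies not not v) implies not (u iff w) = 1 implies 2/5 = 2/5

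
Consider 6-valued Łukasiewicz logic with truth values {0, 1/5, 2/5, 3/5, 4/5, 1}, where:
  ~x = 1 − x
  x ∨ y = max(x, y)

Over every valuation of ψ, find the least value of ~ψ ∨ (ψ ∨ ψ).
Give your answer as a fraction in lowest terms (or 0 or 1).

Take ψ = 2/5:
~ψ = ~2/5 = 3/5
ψ ∨ ψ = 2/5 ∨ 2/5 = 2/5
~ψ ∨ (ψ ∨ ψ) = 3/5 ∨ 2/5 = 3/5
No assignment yields a value below 3/5, so this is the minimum.

3/5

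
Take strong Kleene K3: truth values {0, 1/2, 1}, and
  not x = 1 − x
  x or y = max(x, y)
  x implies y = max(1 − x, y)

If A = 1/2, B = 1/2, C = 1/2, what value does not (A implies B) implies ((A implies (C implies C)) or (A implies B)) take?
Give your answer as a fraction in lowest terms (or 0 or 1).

A implies B = 1/2 implies 1/2 = 1/2
not (A implies B) = not 1/2 = 1/2
C implies C = 1/2 implies 1/2 = 1/2
A implies (C implies C) = 1/2 implies 1/2 = 1/2
A implies B = 1/2 implies 1/2 = 1/2
(A implies (C implies C)) or (A implies B) = 1/2 or 1/2 = 1/2
not (A implies B) implies ((A implies (C implies C)) or (A implies B)) = 1/2 implies 1/2 = 1/2

1/2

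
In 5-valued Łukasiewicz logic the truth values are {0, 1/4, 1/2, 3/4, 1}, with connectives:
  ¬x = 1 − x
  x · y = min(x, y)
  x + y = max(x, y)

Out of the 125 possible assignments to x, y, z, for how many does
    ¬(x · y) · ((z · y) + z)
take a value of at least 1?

9

value 1: 9 assignments (counts)
value 3/4: 23 assignments
value 1/2: 31 assignments
value 1/4: 33 assignments
value 0: 29 assignments
So 9 of the 125 assignments meet the threshold.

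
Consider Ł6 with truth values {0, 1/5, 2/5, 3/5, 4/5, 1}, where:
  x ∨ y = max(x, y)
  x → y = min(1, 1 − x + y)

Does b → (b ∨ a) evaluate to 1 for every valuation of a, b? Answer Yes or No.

At a = 0, b = 1/5, for instance:
b ∨ a = 1/5 ∨ 0 = 1/5
b → (b ∨ a) = 1/5 → 1/5 = 1
and checking the remaining 35 assignments likewise gives ≥ 1 in every case.

Yes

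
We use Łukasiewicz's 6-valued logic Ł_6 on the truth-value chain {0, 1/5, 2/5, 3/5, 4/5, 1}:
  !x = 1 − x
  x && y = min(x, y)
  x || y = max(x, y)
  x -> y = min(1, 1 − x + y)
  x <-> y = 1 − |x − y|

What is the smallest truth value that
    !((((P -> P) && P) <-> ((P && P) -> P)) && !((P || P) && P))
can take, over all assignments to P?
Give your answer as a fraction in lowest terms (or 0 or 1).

Take P = 2/5:
P -> P = 2/5 -> 2/5 = 1
(P -> P) && P = 1 && 2/5 = 2/5
P && P = 2/5 && 2/5 = 2/5
(P && P) -> P = 2/5 -> 2/5 = 1
((P -> P) && P) <-> ((P && P) -> P) = 2/5 <-> 1 = 2/5
P || P = 2/5 || 2/5 = 2/5
(P || P) && P = 2/5 && 2/5 = 2/5
!((P || P) && P) = !2/5 = 3/5
(((P -> P) && P) <-> ((P && P) -> P)) && !((P || P) && P) = 2/5 && 3/5 = 2/5
!((((P -> P) && P) <-> ((P && P) -> P)) && !((P || P) && P)) = !2/5 = 3/5
No assignment yields a value below 3/5, so this is the minimum.

3/5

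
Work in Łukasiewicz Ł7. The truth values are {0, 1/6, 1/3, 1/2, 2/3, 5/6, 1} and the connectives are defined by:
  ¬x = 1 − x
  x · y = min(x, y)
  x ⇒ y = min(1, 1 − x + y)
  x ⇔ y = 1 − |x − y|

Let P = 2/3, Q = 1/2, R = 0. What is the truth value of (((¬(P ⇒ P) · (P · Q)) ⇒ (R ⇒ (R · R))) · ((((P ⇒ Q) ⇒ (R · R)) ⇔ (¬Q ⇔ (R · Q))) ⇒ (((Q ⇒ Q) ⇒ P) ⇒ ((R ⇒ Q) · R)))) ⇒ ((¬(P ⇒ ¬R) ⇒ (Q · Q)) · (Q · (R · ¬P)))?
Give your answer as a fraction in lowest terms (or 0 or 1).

1/3

P ⇒ P = 2/3 ⇒ 2/3 = 1
¬(P ⇒ P) = ¬1 = 0
P · Q = 2/3 · 1/2 = 1/2
¬(P ⇒ P) · (P · Q) = 0 · 1/2 = 0
R · R = 0 · 0 = 0
R ⇒ (R · R) = 0 ⇒ 0 = 1
(¬(P ⇒ P) · (P · Q)) ⇒ (R ⇒ (R · R)) = 0 ⇒ 1 = 1
P ⇒ Q = 2/3 ⇒ 1/2 = 5/6
R · R = 0 · 0 = 0
(P ⇒ Q) ⇒ (R · R) = 5/6 ⇒ 0 = 1/6
¬Q = ¬1/2 = 1/2
R · Q = 0 · 1/2 = 0
¬Q ⇔ (R · Q) = 1/2 ⇔ 0 = 1/2
((P ⇒ Q) ⇒ (R · R)) ⇔ (¬Q ⇔ (R · Q)) = 1/6 ⇔ 1/2 = 2/3
Q ⇒ Q = 1/2 ⇒ 1/2 = 1
(Q ⇒ Q) ⇒ P = 1 ⇒ 2/3 = 2/3
R ⇒ Q = 0 ⇒ 1/2 = 1
(R ⇒ Q) · R = 1 · 0 = 0
((Q ⇒ Q) ⇒ P) ⇒ ((R ⇒ Q) · R) = 2/3 ⇒ 0 = 1/3
(((P ⇒ Q) ⇒ (R · R)) ⇔ (¬Q ⇔ (R · Q))) ⇒ (((Q ⇒ Q) ⇒ P) ⇒ ((R ⇒ Q) · R)) = 2/3 ⇒ 1/3 = 2/3
((¬(P ⇒ P) · (P · Q)) ⇒ (R ⇒ (R · R))) · ((((P ⇒ Q) ⇒ (R · R)) ⇔ (¬Q ⇔ (R · Q))) ⇒ (((Q ⇒ Q) ⇒ P) ⇒ ((R ⇒ Q) · R))) = 1 · 2/3 = 2/3
¬R = ¬0 = 1
P ⇒ ¬R = 2/3 ⇒ 1 = 1
¬(P ⇒ ¬R) = ¬1 = 0
Q · Q = 1/2 · 1/2 = 1/2
¬(P ⇒ ¬R) ⇒ (Q · Q) = 0 ⇒ 1/2 = 1
¬P = ¬2/3 = 1/3
R · ¬P = 0 · 1/3 = 0
Q · (R · ¬P) = 1/2 · 0 = 0
(¬(P ⇒ ¬R) ⇒ (Q · Q)) · (Q · (R · ¬P)) = 1 · 0 = 0
(((¬(P ⇒ P) · (P · Q)) ⇒ (R ⇒ (R · R))) · ((((P ⇒ Q) ⇒ (R · R)) ⇔ (¬Q ⇔ (R · Q))) ⇒ (((Q ⇒ Q) ⇒ P) ⇒ ((R ⇒ Q) · R)))) ⇒ ((¬(P ⇒ ¬R) ⇒ (Q · Q)) · (Q · (R · ¬P))) = 2/3 ⇒ 0 = 1/3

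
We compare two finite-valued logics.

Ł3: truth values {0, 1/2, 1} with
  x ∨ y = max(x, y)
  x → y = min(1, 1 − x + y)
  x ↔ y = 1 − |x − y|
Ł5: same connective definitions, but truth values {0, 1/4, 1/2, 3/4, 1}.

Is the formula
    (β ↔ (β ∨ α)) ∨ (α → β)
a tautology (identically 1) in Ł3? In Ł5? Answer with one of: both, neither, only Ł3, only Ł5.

neither

In Ł3: at α = 1/2, β = 0 the value is 1/2 — not a tautology.
In Ł5: at α = 1/4, β = 0 the value is 3/4 — not a tautology.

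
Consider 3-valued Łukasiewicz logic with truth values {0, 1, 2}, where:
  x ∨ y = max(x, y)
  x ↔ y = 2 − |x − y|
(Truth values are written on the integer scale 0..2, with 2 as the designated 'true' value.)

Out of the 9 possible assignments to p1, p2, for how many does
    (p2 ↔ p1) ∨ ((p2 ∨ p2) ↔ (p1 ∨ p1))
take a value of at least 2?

3

p1 = 0, p2 = 0 ↦ 2  ≥
p1 = 0, p2 = 1 ↦ 1  <
p1 = 0, p2 = 2 ↦ 0  <
p1 = 1, p2 = 0 ↦ 1  <
p1 = 1, p2 = 1 ↦ 2  ≥
p1 = 1, p2 = 2 ↦ 1  <
p1 = 2, p2 = 0 ↦ 0  <
p1 = 2, p2 = 1 ↦ 1  <
p1 = 2, p2 = 2 ↦ 2  ≥
So 3 of the 9 assignments meet the threshold.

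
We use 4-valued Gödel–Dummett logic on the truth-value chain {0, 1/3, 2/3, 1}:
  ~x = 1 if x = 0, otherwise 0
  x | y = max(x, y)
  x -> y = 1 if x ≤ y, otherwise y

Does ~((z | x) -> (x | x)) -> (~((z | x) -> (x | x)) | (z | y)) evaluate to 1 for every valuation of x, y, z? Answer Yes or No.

Yes

At x = 2/3, y = 0, z = 2/3, for instance:
z | x = 2/3 | 2/3 = 2/3
x | x = 2/3 | 2/3 = 2/3
(z | x) -> (x | x) = 2/3 -> 2/3 = 1
~((z | x) -> (x | x)) = ~1 = 0
z | y = 2/3 | 0 = 2/3
~((z | x) -> (x | x)) | (z | y) = 0 | 2/3 = 2/3
~((z | x) -> (x | x)) -> (~((z | x) -> (x | x)) | (z | y)) = 0 -> 2/3 = 1
and checking the remaining 63 assignments likewise gives ≥ 1 in every case.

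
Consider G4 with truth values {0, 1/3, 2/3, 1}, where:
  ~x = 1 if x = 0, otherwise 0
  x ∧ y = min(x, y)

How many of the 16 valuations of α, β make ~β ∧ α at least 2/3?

α = 0, β = 0 ↦ 0  <
α = 0, β = 1/3 ↦ 0  <
α = 0, β = 2/3 ↦ 0  <
α = 0, β = 1 ↦ 0  <
α = 1/3, β = 0 ↦ 1/3  <
α = 1/3, β = 1/3 ↦ 0  <
α = 1/3, β = 2/3 ↦ 0  <
α = 1/3, β = 1 ↦ 0  <
α = 2/3, β = 0 ↦ 2/3  ≥
α = 2/3, β = 1/3 ↦ 0  <
α = 2/3, β = 2/3 ↦ 0  <
α = 2/3, β = 1 ↦ 0  <
α = 1, β = 0 ↦ 1  ≥
α = 1, β = 1/3 ↦ 0  <
α = 1, β = 2/3 ↦ 0  <
α = 1, β = 1 ↦ 0  <
So 2 of the 16 assignments meet the threshold.

2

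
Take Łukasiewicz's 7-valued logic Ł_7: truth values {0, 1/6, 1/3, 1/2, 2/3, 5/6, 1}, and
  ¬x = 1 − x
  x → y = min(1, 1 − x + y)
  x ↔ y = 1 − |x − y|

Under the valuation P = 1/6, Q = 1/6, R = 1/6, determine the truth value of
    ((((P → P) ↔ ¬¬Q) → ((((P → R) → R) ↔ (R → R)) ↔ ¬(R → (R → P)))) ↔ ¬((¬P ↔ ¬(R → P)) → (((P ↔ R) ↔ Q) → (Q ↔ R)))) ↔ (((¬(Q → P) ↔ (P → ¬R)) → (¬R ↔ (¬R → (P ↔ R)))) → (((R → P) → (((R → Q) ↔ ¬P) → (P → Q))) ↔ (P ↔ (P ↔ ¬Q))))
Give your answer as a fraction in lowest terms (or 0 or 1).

P → P = 1/6 → 1/6 = 1
¬Q = ¬1/6 = 5/6
¬¬Q = ¬5/6 = 1/6
(P → P) ↔ ¬¬Q = 1 ↔ 1/6 = 1/6
P → R = 1/6 → 1/6 = 1
(P → R) → R = 1 → 1/6 = 1/6
R → R = 1/6 → 1/6 = 1
((P → R) → R) ↔ (R → R) = 1/6 ↔ 1 = 1/6
R → P = 1/6 → 1/6 = 1
R → (R → P) = 1/6 → 1 = 1
¬(R → (R → P)) = ¬1 = 0
(((P → R) → R) ↔ (R → R)) ↔ ¬(R → (R → P)) = 1/6 ↔ 0 = 5/6
((P → P) ↔ ¬¬Q) → ((((P → R) → R) ↔ (R → R)) ↔ ¬(R → (R → P))) = 1/6 → 5/6 = 1
¬P = ¬1/6 = 5/6
R → P = 1/6 → 1/6 = 1
¬(R → P) = ¬1 = 0
¬P ↔ ¬(R → P) = 5/6 ↔ 0 = 1/6
P ↔ R = 1/6 ↔ 1/6 = 1
(P ↔ R) ↔ Q = 1 ↔ 1/6 = 1/6
Q ↔ R = 1/6 ↔ 1/6 = 1
((P ↔ R) ↔ Q) → (Q ↔ R) = 1/6 → 1 = 1
(¬P ↔ ¬(R → P)) → (((P ↔ R) ↔ Q) → (Q ↔ R)) = 1/6 → 1 = 1
¬((¬P ↔ ¬(R → P)) → (((P ↔ R) ↔ Q) → (Q ↔ R))) = ¬1 = 0
(((P → P) ↔ ¬¬Q) → ((((P → R) → R) ↔ (R → R)) ↔ ¬(R → (R → P)))) ↔ ¬((¬P ↔ ¬(R → P)) → (((P ↔ R) ↔ Q) → (Q ↔ R))) = 1 ↔ 0 = 0
Q → P = 1/6 → 1/6 = 1
¬(Q → P) = ¬1 = 0
¬R = ¬1/6 = 5/6
P → ¬R = 1/6 → 5/6 = 1
¬(Q → P) ↔ (P → ¬R) = 0 ↔ 1 = 0
¬R = ¬1/6 = 5/6
¬R = ¬1/6 = 5/6
P ↔ R = 1/6 ↔ 1/6 = 1
¬R → (P ↔ R) = 5/6 → 1 = 1
¬R ↔ (¬R → (P ↔ R)) = 5/6 ↔ 1 = 5/6
(¬(Q → P) ↔ (P → ¬R)) → (¬R ↔ (¬R → (P ↔ R))) = 0 → 5/6 = 1
R → P = 1/6 → 1/6 = 1
R → Q = 1/6 → 1/6 = 1
¬P = ¬1/6 = 5/6
(R → Q) ↔ ¬P = 1 ↔ 5/6 = 5/6
P → Q = 1/6 → 1/6 = 1
((R → Q) ↔ ¬P) → (P → Q) = 5/6 → 1 = 1
(R → P) → (((R → Q) ↔ ¬P) → (P → Q)) = 1 → 1 = 1
¬Q = ¬1/6 = 5/6
P ↔ ¬Q = 1/6 ↔ 5/6 = 1/3
P ↔ (P ↔ ¬Q) = 1/6 ↔ 1/3 = 5/6
((R → P) → (((R → Q) ↔ ¬P) → (P → Q))) ↔ (P ↔ (P ↔ ¬Q)) = 1 ↔ 5/6 = 5/6
((¬(Q → P) ↔ (P → ¬R)) → (¬R ↔ (¬R → (P ↔ R)))) → (((R → P) → (((R → Q) ↔ ¬P) → (P → Q))) ↔ (P ↔ (P ↔ ¬Q))) = 1 → 5/6 = 5/6
((((P → P) ↔ ¬¬Q) → ((((P → R) → R) ↔ (R → R)) ↔ ¬(R → (R → P)))) ↔ ¬((¬P ↔ ¬(R → P)) → (((P ↔ R) ↔ Q) → (Q ↔ R)))) ↔ (((¬(Q → P) ↔ (P → ¬R)) → (¬R ↔ (¬R → (P ↔ R)))) → (((R → P) → (((R → Q) ↔ ¬P) → (P → Q))) ↔ (P ↔ (P ↔ ¬Q)))) = 0 ↔ 5/6 = 1/6

1/6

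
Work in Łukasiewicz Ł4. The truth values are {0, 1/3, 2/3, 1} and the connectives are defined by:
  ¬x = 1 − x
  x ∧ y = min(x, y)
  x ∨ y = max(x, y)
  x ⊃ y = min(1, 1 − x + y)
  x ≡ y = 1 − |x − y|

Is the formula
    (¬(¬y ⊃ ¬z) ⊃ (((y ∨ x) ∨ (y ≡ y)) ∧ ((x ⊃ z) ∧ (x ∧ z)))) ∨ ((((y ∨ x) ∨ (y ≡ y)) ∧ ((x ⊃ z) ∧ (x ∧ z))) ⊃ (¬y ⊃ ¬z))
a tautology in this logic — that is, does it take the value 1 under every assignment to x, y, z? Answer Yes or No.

No

Counterexample: take x = 1/3, y = 0, z = 1.
¬y = ¬0 = 1
¬z = ¬1 = 0
¬y ⊃ ¬z = 1 ⊃ 0 = 0
¬(¬y ⊃ ¬z) = ¬0 = 1
y ∨ x = 0 ∨ 1/3 = 1/3
y ≡ y = 0 ≡ 0 = 1
(y ∨ x) ∨ (y ≡ y) = 1/3 ∨ 1 = 1
x ⊃ z = 1/3 ⊃ 1 = 1
x ∧ z = 1/3 ∧ 1 = 1/3
(x ⊃ z) ∧ (x ∧ z) = 1 ∧ 1/3 = 1/3
((y ∨ x) ∨ (y ≡ y)) ∧ ((x ⊃ z) ∧ (x ∧ z)) = 1 ∧ 1/3 = 1/3
¬(¬y ⊃ ¬z) ⊃ (((y ∨ x) ∨ (y ≡ y)) ∧ ((x ⊃ z) ∧ (x ∧ z))) = 1 ⊃ 1/3 = 1/3
y ∨ x = 0 ∨ 1/3 = 1/3
y ≡ y = 0 ≡ 0 = 1
(y ∨ x) ∨ (y ≡ y) = 1/3 ∨ 1 = 1
x ⊃ z = 1/3 ⊃ 1 = 1
x ∧ z = 1/3 ∧ 1 = 1/3
(x ⊃ z) ∧ (x ∧ z) = 1 ∧ 1/3 = 1/3
((y ∨ x) ∨ (y ≡ y)) ∧ ((x ⊃ z) ∧ (x ∧ z)) = 1 ∧ 1/3 = 1/3
¬y = ¬0 = 1
¬z = ¬1 = 0
¬y ⊃ ¬z = 1 ⊃ 0 = 0
(((y ∨ x) ∨ (y ≡ y)) ∧ ((x ⊃ z) ∧ (x ∧ z))) ⊃ (¬y ⊃ ¬z) = 1/3 ⊃ 0 = 2/3
(¬(¬y ⊃ ¬z) ⊃ (((y ∨ x) ∨ (y ≡ y)) ∧ ((x ⊃ z) ∧ (x ∧ z)))) ∨ ((((y ∨ x) ∨ (y ≡ y)) ∧ ((x ⊃ z) ∧ (x ∧ z))) ⊃ (¬y ⊃ ¬z)) = 1/3 ∨ 2/3 = 2/3
This gives 2/3 ≠ 1.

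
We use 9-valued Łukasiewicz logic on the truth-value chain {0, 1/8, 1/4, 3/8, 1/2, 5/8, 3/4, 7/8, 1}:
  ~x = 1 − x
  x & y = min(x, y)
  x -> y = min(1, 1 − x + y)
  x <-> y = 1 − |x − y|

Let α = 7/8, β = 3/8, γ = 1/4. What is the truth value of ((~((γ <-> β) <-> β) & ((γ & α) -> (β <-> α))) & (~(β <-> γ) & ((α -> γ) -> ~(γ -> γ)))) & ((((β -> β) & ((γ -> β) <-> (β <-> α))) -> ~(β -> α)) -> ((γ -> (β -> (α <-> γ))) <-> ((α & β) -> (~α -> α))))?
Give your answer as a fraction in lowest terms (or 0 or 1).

1/8

γ <-> β = 1/4 <-> 3/8 = 7/8
(γ <-> β) <-> β = 7/8 <-> 3/8 = 1/2
~((γ <-> β) <-> β) = ~1/2 = 1/2
γ & α = 1/4 & 7/8 = 1/4
β <-> α = 3/8 <-> 7/8 = 1/2
(γ & α) -> (β <-> α) = 1/4 -> 1/2 = 1
~((γ <-> β) <-> β) & ((γ & α) -> (β <-> α)) = 1/2 & 1 = 1/2
β <-> γ = 3/8 <-> 1/4 = 7/8
~(β <-> γ) = ~7/8 = 1/8
α -> γ = 7/8 -> 1/4 = 3/8
γ -> γ = 1/4 -> 1/4 = 1
~(γ -> γ) = ~1 = 0
(α -> γ) -> ~(γ -> γ) = 3/8 -> 0 = 5/8
~(β <-> γ) & ((α -> γ) -> ~(γ -> γ)) = 1/8 & 5/8 = 1/8
(~((γ <-> β) <-> β) & ((γ & α) -> (β <-> α))) & (~(β <-> γ) & ((α -> γ) -> ~(γ -> γ))) = 1/2 & 1/8 = 1/8
β -> β = 3/8 -> 3/8 = 1
γ -> β = 1/4 -> 3/8 = 1
β <-> α = 3/8 <-> 7/8 = 1/2
(γ -> β) <-> (β <-> α) = 1 <-> 1/2 = 1/2
(β -> β) & ((γ -> β) <-> (β <-> α)) = 1 & 1/2 = 1/2
β -> α = 3/8 -> 7/8 = 1
~(β -> α) = ~1 = 0
((β -> β) & ((γ -> β) <-> (β <-> α))) -> ~(β -> α) = 1/2 -> 0 = 1/2
α <-> γ = 7/8 <-> 1/4 = 3/8
β -> (α <-> γ) = 3/8 -> 3/8 = 1
γ -> (β -> (α <-> γ)) = 1/4 -> 1 = 1
α & β = 7/8 & 3/8 = 3/8
~α = ~7/8 = 1/8
~α -> α = 1/8 -> 7/8 = 1
(α & β) -> (~α -> α) = 3/8 -> 1 = 1
(γ -> (β -> (α <-> γ))) <-> ((α & β) -> (~α -> α)) = 1 <-> 1 = 1
(((β -> β) & ((γ -> β) <-> (β <-> α))) -> ~(β -> α)) -> ((γ -> (β -> (α <-> γ))) <-> ((α & β) -> (~α -> α))) = 1/2 -> 1 = 1
((~((γ <-> β) <-> β) & ((γ & α) -> (β <-> α))) & (~(β <-> γ) & ((α -> γ) -> ~(γ -> γ)))) & ((((β -> β) & ((γ -> β) <-> (β <-> α))) -> ~(β -> α)) -> ((γ -> (β -> (α <-> γ))) <-> ((α & β) -> (~α -> α)))) = 1/8 & 1 = 1/8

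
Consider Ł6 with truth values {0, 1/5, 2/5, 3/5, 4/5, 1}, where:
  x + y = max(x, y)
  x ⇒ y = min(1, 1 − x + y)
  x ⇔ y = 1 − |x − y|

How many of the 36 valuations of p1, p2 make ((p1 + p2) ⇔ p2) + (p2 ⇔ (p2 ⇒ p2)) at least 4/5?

26

value 1: 21 assignments (counts)
value 4/5: 5 assignments (counts)
value 3/5: 4 assignments
value 2/5: 3 assignments
value 1/5: 2 assignments
value 0: 1 assignment
So 26 of the 36 assignments meet the threshold.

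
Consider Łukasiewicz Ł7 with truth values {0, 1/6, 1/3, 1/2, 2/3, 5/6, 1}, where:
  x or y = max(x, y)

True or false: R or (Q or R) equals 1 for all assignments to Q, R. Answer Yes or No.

No

Counterexample: take Q = 0, R = 0.
Q or R = 0 or 0 = 0
R or (Q or R) = 0 or 0 = 0
This gives 0 ≠ 1.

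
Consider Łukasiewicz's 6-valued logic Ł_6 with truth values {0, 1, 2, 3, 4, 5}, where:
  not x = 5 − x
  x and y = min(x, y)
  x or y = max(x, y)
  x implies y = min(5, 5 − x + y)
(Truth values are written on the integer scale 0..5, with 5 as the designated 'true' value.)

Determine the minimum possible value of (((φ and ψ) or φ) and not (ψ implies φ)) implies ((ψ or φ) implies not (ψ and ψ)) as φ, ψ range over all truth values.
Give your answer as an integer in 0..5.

Take φ = 2, ψ = 5:
φ and ψ = 2 and 5 = 2
(φ and ψ) or φ = 2 or 2 = 2
ψ implies φ = 5 implies 2 = 2
not (ψ implies φ) = not 2 = 3
((φ and ψ) or φ) and not (ψ implies φ) = 2 and 3 = 2
ψ or φ = 5 or 2 = 5
ψ and ψ = 5 and 5 = 5
not (ψ and ψ) = not 5 = 0
(ψ or φ) implies not (ψ and ψ) = 5 implies 0 = 0
(((φ and ψ) or φ) and not (ψ implies φ)) implies ((ψ or φ) implies not (ψ and ψ)) = 2 implies 0 = 3
No assignment yields a value below 3, so this is the minimum.

3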